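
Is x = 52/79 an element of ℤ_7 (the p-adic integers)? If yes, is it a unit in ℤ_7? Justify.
x ∈ ℤ_7^× (unit); v_7(x) = 0

ℤ_7 = {x ∈ ℚ_7 : v_7(x) ≥ 0} and ℤ_7^× = {x ∈ ℤ_7 : v_7(x) = 0}. Here v_7(52/79) = v_7(num) − v_7(den) = 0; compare against these criteria.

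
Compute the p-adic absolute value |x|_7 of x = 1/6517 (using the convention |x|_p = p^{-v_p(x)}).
|1/6517|_7 = 343

Step 1 — compute v_7(x) by factoring powers of 7 out of the numerator and denominator: v_7(1/6517) = -3. Step 2 — apply |x|_p = p^{-v_p(x)} = 7^{3} = 343.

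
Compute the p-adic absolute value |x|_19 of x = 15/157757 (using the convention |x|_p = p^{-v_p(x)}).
|15/157757|_19 = 6859

Step 1 — compute v_19(x) by factoring powers of 19 out of the numerator and denominator: v_19(15/157757) = -3. Step 2 — apply |x|_p = p^{-v_p(x)} = 19^{3} = 6859.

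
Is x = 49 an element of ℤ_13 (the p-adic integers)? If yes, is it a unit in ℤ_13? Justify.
x ∈ ℤ_13^× (unit); v_13(x) = 0

ℤ_13 = {x ∈ ℚ_13 : v_13(x) ≥ 0} and ℤ_13^× = {x ∈ ℤ_13 : v_13(x) = 0}. Here v_13(49) = v_13(num) − v_13(den) = 0; compare against these criteria.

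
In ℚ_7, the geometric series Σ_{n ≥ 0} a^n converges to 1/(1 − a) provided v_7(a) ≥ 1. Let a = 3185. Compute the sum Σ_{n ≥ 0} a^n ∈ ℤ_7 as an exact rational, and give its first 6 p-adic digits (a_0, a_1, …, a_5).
Σ a^n = 1/(1 − a) = -1/3184;  first 6 digits = (1, 0, 2, 2, 5, 1)

v_7(a) = 2 ≥ 1, so the series converges in ℤ_7 to 1/(1 − a) = 1/(1 − 3185) = -1/3184. Expand this rational in ℤ_7: compute digits iteratively via d_i = x_i mod 7, x_{i+1} = (x_i − d_i)/7. The first 6 digits are (1, 0, 2, 2, 5, 1).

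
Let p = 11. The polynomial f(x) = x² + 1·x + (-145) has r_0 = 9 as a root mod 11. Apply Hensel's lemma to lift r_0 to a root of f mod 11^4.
r_3 = 11405 (mod 14641)

Hensel: r_{i+1} = r_i − f(r_i)·(f′(r_i))^{-1} mod 11^{i+2}, f′(x) = 2x + 1. Iterate:
  r_0 = 9 (mod 11)
  r_1 = 31 (mod 121)
  r_2 = 757 (mod 1331)
  r_3 = 11405 (mod 14641)
Final: r = 11405 satisfies f(r) ≡ 0 mod 11^4.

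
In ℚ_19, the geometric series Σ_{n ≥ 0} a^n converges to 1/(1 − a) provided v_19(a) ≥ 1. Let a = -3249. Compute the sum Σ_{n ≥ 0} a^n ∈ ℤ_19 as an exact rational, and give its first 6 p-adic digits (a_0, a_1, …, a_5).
Σ a^n = 1/(1 − a) = 1/3250;  first 6 digits = (1, 0, 10, 18, 4, 4)

v_19(a) = 2 ≥ 1, so the series converges in ℤ_19 to 1/(1 − a) = 1/(1 − (-3249)) = 1/3250. Expand this rational in ℤ_19: compute digits iteratively via d_i = x_i mod 19, x_{i+1} = (x_i − d_i)/19. The first 6 digits are (1, 0, 10, 18, 4, 4).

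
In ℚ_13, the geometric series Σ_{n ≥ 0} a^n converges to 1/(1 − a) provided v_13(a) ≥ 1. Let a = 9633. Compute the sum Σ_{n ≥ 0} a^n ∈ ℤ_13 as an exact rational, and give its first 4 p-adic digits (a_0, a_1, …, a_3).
Σ a^n = 1/(1 − a) = -1/9632;  first 4 digits = (1, 0, 5, 4)

v_13(a) = 2 ≥ 1, so the series converges in ℤ_13 to 1/(1 − a) = 1/(1 − 9633) = -1/9632. Expand this rational in ℤ_13: compute digits iteratively via d_i = x_i mod 13, x_{i+1} = (x_i − d_i)/13. The first 4 digits are (1, 0, 5, 4).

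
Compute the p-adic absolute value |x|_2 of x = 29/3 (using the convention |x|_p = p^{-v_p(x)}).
|29/3|_2 = 1

Step 1 — compute v_2(x) by factoring powers of 2 out of the numerator and denominator: v_2(29/3) = 0. Step 2 — apply |x|_p = p^{-v_p(x)} = 2^{0} = 1.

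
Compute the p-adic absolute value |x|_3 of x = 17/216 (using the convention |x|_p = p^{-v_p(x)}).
|17/216|_3 = 27

Step 1 — compute v_3(x) by factoring powers of 3 out of the numerator and denominator: v_3(17/216) = -3. Step 2 — apply |x|_p = p^{-v_p(x)} = 3^{3} = 27.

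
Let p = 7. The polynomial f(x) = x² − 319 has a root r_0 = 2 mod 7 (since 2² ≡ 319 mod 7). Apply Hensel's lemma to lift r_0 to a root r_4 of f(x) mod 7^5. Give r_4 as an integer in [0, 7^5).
r_4 = 926 (mod 16807)

Hensel's recurrence: r_{i+1} = r_i − f(r_i)·(f′(r_i))^{-1} mod 7^{i+2}, with f′(x) = 2x. Iterate:
  r_0 = 2 (mod 7)
  r_1 = 44 (mod 49)
  r_2 = 240 (mod 343)
  r_3 = 926 (mod 2401)
  r_4 = 926 (mod 16807)
Final: r_4 = 926, and one checks f(r_4) ≡ 0 mod 7^5.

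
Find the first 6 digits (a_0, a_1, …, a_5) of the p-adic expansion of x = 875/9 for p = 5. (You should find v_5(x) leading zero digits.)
(a_0, …, a_5) = (0, 0, 0, 3, 4, 3)

v_5(875/9) = 3, so a_0 = ... = a_2 = 0. Factor out: x = 5^3 · u with u = 7/9 a unit in ℤ_5. Expand u iteratively via a_{v+i} = u_i mod 5, u_{i+1} = (u_i − a_{v+i})/5:
  u_0 = 7/9;  a_3 = 3;  u_1 = (u_0 − 3)/5 = -4/9
  u_1 = -4/9;  a_4 = 4;  u_2 = (u_1 − 4)/5 = -8/9
  u_2 = -8/9;  a_5 = 3;  u_3 = (u_2 − 3)/5 = -7/9
Digits: (0, 0, 0, 3, 4, 3).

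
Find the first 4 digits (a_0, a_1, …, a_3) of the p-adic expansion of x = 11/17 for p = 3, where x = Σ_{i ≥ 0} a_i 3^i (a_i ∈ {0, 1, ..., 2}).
(a_0, …, a_3) = (1, 2, 0, 1)

v_3(11/17) = 0 (numerator and denominator both coprime to 3), so x ∈ ℤ_3^×. Compute digits iteratively via a_i = x_i mod 3, x_{i+1} = (x_i − a_i)/3, with x_0 = x:
  x_0 = 11/17;  a_0 = 1;  x_1 = (x_0 − 1)/3 = -2/17
  x_1 = -2/17;  a_1 = 2;  x_2 = (x_1 − 2)/3 = -12/17
  x_2 = -12/17;  a_2 = 0;  x_3 = (x_2 − 0)/3 = -4/17
  x_3 = -4/17;  a_3 = 1;  x_4 = (x_3 − 1)/3 = -7/17
Digits: (1, 2, 0, 1).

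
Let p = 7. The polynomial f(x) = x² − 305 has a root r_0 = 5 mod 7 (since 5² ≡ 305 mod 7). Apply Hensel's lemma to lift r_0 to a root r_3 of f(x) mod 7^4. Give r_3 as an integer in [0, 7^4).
r_3 = 1258 (mod 2401)

Hensel's recurrence: r_{i+1} = r_i − f(r_i)·(f′(r_i))^{-1} mod 7^{i+2}, with f′(x) = 2x. Iterate:
  r_0 = 5 (mod 7)
  r_1 = 33 (mod 49)
  r_2 = 229 (mod 343)
  r_3 = 1258 (mod 2401)
Final: r_3 = 1258, and one checks f(r_3) ≡ 0 mod 7^4.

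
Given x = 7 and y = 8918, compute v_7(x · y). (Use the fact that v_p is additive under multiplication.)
v_7(62426) = 4

v_p(x) = 1 (factor: 7 = 7^1 · 1); v_p(y) = 3 (factor: 8918 = 7^3 · 26). Additivity: v_p(xy) = v_p(x) + v_p(y) = 1 + 3 = 4. (Direct check: xy = 62426 = 7^4 · (26).)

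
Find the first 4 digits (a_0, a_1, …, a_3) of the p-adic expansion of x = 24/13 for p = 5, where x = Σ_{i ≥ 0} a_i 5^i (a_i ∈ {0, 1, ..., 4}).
(a_0, …, a_3) = (3, 4, 3, 0)

v_5(24/13) = 0 (numerator and denominator both coprime to 5), so x ∈ ℤ_5^×. Compute digits iteratively via a_i = x_i mod 5, x_{i+1} = (x_i − a_i)/5, with x_0 = x:
  x_0 = 24/13;  a_0 = 3;  x_1 = (x_0 − 3)/5 = -3/13
  x_1 = -3/13;  a_1 = 4;  x_2 = (x_1 − 4)/5 = -11/13
  x_2 = -11/13;  a_2 = 3;  x_3 = (x_2 − 3)/5 = -10/13
  x_3 = -10/13;  a_3 = 0;  x_4 = (x_3 − 0)/5 = -2/13
Digits: (3, 4, 3, 0).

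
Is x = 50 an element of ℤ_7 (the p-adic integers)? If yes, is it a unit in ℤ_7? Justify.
x ∈ ℤ_7^× (unit); v_7(x) = 0

ℤ_7 = {x ∈ ℚ_7 : v_7(x) ≥ 0} and ℤ_7^× = {x ∈ ℤ_7 : v_7(x) = 0}. Here v_7(50) = v_7(num) − v_7(den) = 0; compare against these criteria.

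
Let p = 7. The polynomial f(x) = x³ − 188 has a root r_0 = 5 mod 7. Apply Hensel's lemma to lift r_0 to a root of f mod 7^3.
r_2 = 243 (mod 343)

Hensel: r_{i+1} = r_i − f(r_i)/f′(r_i) mod 7^{i+2}, where f′(x) = 3x². Iterate:
  r_0 = 5 (mod 7)
  r_1 = 47 (mod 49)
  r_2 = 243 (mod 343)
Final: r = 243 with f(r) ≡ 0 mod 7^3.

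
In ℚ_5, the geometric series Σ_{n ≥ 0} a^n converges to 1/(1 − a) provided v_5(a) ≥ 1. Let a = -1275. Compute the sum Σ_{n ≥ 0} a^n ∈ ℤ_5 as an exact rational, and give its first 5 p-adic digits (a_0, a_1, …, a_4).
Σ a^n = 1/(1 − a) = 1/1276;  first 5 digits = (1, 0, 4, 4, 3)

v_5(a) = 2 ≥ 1, so the series converges in ℤ_5 to 1/(1 − a) = 1/(1 − (-1275)) = 1/1276. Expand this rational in ℤ_5: compute digits iteratively via d_i = x_i mod 5, x_{i+1} = (x_i − d_i)/5. The first 5 digits are (1, 0, 4, 4, 3).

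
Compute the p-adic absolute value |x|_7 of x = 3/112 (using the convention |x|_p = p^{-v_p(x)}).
|3/112|_7 = 7

Step 1 — compute v_7(x) by factoring powers of 7 out of the numerator and denominator: v_7(3/112) = -1. Step 2 — apply |x|_p = p^{-v_p(x)} = 7^{1} = 7.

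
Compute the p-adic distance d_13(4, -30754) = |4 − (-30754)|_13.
d_13(4, -30754) = 1/2197

Step 1 — x − y = 4 − (-30754) = 30758. Step 2 — v_13(30758) = 3 (factor: 30758 = (13^3 · 14); the sign does not affect v_p). Step 3 — |x − y|_13 = 13^{-3} = 1/2197.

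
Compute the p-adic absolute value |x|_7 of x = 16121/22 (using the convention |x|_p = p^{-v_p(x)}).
|16121/22|_7 = 1/343

Step 1 — compute v_7(x) by factoring powers of 7 out of the numerator and denominator: v_7(16121/22) = 3. Step 2 — apply |x|_p = p^{-v_p(x)} = 7^{-3} = 1/343.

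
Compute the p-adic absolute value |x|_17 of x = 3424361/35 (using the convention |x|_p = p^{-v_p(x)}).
|3424361/35|_17 = 1/83521

Step 1 — compute v_17(x) by factoring powers of 17 out of the numerator and denominator: v_17(3424361/35) = 4. Step 2 — apply |x|_p = p^{-v_p(x)} = 17^{-4} = 1/83521.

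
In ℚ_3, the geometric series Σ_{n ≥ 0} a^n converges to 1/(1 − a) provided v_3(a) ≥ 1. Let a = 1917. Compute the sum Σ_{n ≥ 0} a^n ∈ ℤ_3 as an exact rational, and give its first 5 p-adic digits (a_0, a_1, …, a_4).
Σ a^n = 1/(1 − a) = -1/1916;  first 5 digits = (1, 0, 0, 2, 2)

v_3(a) = 3 ≥ 1, so the series converges in ℤ_3 to 1/(1 − a) = 1/(1 − 1917) = -1/1916. Expand this rational in ℤ_3: compute digits iteratively via d_i = x_i mod 3, x_{i+1} = (x_i − d_i)/3. The first 5 digits are (1, 0, 0, 2, 2).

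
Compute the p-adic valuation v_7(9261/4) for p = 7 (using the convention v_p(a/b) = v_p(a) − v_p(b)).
v_7(9261/4) = 3

Factor powers of 7 from the numerator and denominator of the reduced fraction: 9261 = 7^3 · 27 and 4 = 7^0 · 4. Apply v_p(a/b) = v_p(a) − v_p(b): v_7(9261/4) = 3 − 0 = 3.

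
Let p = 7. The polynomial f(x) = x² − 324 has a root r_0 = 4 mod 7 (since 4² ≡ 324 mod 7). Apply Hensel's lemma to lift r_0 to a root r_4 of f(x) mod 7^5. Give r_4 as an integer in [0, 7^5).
r_4 = 18 (mod 16807)

Hensel's recurrence: r_{i+1} = r_i − f(r_i)·(f′(r_i))^{-1} mod 7^{i+2}, with f′(x) = 2x. Iterate:
  r_0 = 4 (mod 7)
  r_1 = 18 (mod 49)
  r_2 = 18 (mod 343)
  r_3 = 18 (mod 2401)
  r_4 = 18 (mod 16807)
Final: r_4 = 18, and one checks f(r_4) ≡ 0 mod 7^5.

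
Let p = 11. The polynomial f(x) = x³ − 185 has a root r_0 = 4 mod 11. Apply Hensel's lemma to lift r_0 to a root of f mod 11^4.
r_3 = 7022 (mod 14641)

Hensel: r_{i+1} = r_i − f(r_i)/f′(r_i) mod 11^{i+2}, where f′(x) = 3x². Iterate:
  r_0 = 4 (mod 11)
  r_1 = 4 (mod 121)
  r_2 = 367 (mod 1331)
  r_3 = 7022 (mod 14641)
Final: r = 7022 with f(r) ≡ 0 mod 11^4.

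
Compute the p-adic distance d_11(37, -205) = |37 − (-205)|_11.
d_11(37, -205) = 1/121

Step 1 — x − y = 37 − (-205) = 242. Step 2 — v_11(242) = 2 (factor: 242 = (11^2 · 2); the sign does not affect v_p). Step 3 — |x − y|_11 = 11^{-2} = 1/121.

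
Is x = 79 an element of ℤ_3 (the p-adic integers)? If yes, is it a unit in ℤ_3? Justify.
x ∈ ℤ_3^× (unit); v_3(x) = 0

ℤ_3 = {x ∈ ℚ_3 : v_3(x) ≥ 0} and ℤ_3^× = {x ∈ ℤ_3 : v_3(x) = 0}. Here v_3(79) = v_3(num) − v_3(den) = 0; compare against these criteria.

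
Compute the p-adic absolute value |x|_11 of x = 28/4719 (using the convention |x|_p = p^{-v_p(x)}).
|28/4719|_11 = 121

Step 1 — compute v_11(x) by factoring powers of 11 out of the numerator and denominator: v_11(28/4719) = -2. Step 2 — apply |x|_p = p^{-v_p(x)} = 11^{2} = 121.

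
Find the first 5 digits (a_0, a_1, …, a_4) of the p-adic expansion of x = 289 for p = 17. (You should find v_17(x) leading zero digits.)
(a_0, …, a_4) = (0, 0, 1, 0, 0)

v_17(289) = 2, so a_0 = ... = a_1 = 0. Factor out: x = 17^2 · u with u = 1 a unit in ℤ_17. Expand u iteratively via a_{v+i} = u_i mod 17, u_{i+1} = (u_i − a_{v+i})/17:
  u_0 = 1;  a_2 = 1;  u_1 = (u_0 − 1)/17 = 0
  u_1 = 0;  a_3 = 0;  u_2 = (u_1 − 0)/17 = 0
  u_2 = 0;  a_4 = 0;  u_3 = (u_2 − 0)/17 = 0
Digits: (0, 0, 1, 0, 0).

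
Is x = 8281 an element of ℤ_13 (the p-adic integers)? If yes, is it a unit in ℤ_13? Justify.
x ∈ ℤ_13 but not a unit; v_13(x) = 2 > 0

ℤ_13 = {x ∈ ℚ_13 : v_13(x) ≥ 0} and ℤ_13^× = {x ∈ ℤ_13 : v_13(x) = 0}. Here v_13(8281) = v_13(num) − v_13(den) = 2; compare against these criteria.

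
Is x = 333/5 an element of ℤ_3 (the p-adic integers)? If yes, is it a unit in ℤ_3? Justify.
x ∈ ℤ_3 but not a unit; v_3(x) = 2 > 0

ℤ_3 = {x ∈ ℚ_3 : v_3(x) ≥ 0} and ℤ_3^× = {x ∈ ℤ_3 : v_3(x) = 0}. Here v_3(333/5) = v_3(num) − v_3(den) = 2; compare against these criteria.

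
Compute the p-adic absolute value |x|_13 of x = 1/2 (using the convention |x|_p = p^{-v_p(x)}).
|1/2|_13 = 1

Step 1 — compute v_13(x) by factoring powers of 13 out of the numerator and denominator: v_13(1/2) = 0. Step 2 — apply |x|_p = p^{-v_p(x)} = 13^{0} = 1.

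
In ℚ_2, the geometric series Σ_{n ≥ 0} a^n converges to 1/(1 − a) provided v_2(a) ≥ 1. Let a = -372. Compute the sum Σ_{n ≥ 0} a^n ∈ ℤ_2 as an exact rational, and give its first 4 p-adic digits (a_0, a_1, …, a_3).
Σ a^n = 1/(1 − a) = 1/373;  first 4 digits = (1, 0, 1, 1)

v_2(a) = 2 ≥ 1, so the series converges in ℤ_2 to 1/(1 − a) = 1/(1 − (-372)) = 1/373. Expand this rational in ℤ_2: compute digits iteratively via d_i = x_i mod 2, x_{i+1} = (x_i − d_i)/2. The first 4 digits are (1, 0, 1, 1).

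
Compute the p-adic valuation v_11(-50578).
v_11(-50578) = 3

v_11(n) is the largest exponent k such that 11^k divides n. Factor out: -50578 = -11^3 · 38. (Sign doesn't affect v_p.) So v_11(-50578) = 3.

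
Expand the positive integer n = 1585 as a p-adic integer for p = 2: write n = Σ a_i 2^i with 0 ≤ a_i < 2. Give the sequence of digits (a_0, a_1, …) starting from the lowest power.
(a_0, a_1, …) = (1, 0, 0, 0, 1, 1, 0, 0, 0, 1, 1)

Repeated division by 2 gives the digits low-to-high: 1585 = 1 + 1·2^4 + 1·2^5 + 1·2^9 + 1·2^10. Digit sequence: (1, 0, 0, 0, 1, 1, 0, 0, 0, 1, 1).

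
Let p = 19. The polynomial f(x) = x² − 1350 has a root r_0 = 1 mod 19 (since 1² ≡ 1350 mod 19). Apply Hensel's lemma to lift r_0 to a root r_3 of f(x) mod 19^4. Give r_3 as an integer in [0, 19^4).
r_3 = 53562 (mod 130321)

Hensel's recurrence: r_{i+1} = r_i − f(r_i)·(f′(r_i))^{-1} mod 19^{i+2}, with f′(x) = 2x. Iterate:
  r_0 = 1 (mod 19)
  r_1 = 134 (mod 361)
  r_2 = 5549 (mod 6859)
  r_3 = 53562 (mod 130321)
Final: r_3 = 53562, and one checks f(r_3) ≡ 0 mod 19^4.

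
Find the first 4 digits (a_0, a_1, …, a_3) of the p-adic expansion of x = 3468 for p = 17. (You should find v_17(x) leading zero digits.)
(a_0, …, a_3) = (0, 0, 12, 0)

v_17(3468) = 2, so a_0 = ... = a_1 = 0. Factor out: x = 17^2 · u with u = 12 a unit in ℤ_17. Expand u iteratively via a_{v+i} = u_i mod 17, u_{i+1} = (u_i − a_{v+i})/17:
  u_0 = 12;  a_2 = 12;  u_1 = (u_0 − 12)/17 = 0
  u_1 = 0;  a_3 = 0;  u_2 = (u_1 − 0)/17 = 0
Digits: (0, 0, 12, 0).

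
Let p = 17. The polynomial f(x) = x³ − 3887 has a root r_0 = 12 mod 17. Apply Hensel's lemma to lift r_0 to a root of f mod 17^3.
r_2 = 981 (mod 4913)

Hensel: r_{i+1} = r_i − f(r_i)/f′(r_i) mod 17^{i+2}, where f′(x) = 3x². Iterate:
  r_0 = 12 (mod 17)
  r_1 = 114 (mod 289)
  r_2 = 981 (mod 4913)
Final: r = 981 with f(r) ≡ 0 mod 17^3.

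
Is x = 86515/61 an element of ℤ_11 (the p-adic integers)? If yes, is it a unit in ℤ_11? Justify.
x ∈ ℤ_11 but not a unit; v_11(x) = 3 > 0

ℤ_11 = {x ∈ ℚ_11 : v_11(x) ≥ 0} and ℤ_11^× = {x ∈ ℤ_11 : v_11(x) = 0}. Here v_11(86515/61) = v_11(num) − v_11(den) = 3; compare against these criteria.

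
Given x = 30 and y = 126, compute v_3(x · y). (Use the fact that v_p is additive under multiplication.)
v_3(3780) = 3

v_p(x) = 1 (factor: 30 = 3^1 · 10); v_p(y) = 2 (factor: 126 = 3^2 · 14). Additivity: v_p(xy) = v_p(x) + v_p(y) = 1 + 2 = 3. (Direct check: xy = 3780 = 3^3 · (140).)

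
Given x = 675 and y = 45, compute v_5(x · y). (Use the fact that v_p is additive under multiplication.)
v_5(30375) = 3

v_p(x) = 2 (factor: 675 = 5^2 · 27); v_p(y) = 1 (factor: 45 = 5^1 · 9). Additivity: v_p(xy) = v_p(x) + v_p(y) = 2 + 1 = 3. (Direct check: xy = 30375 = 5^3 · (243).)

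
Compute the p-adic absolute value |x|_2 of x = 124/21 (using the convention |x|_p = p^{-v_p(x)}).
|124/21|_2 = 1/4

Step 1 — compute v_2(x) by factoring powers of 2 out of the numerator and denominator: v_2(124/21) = 2. Step 2 — apply |x|_p = p^{-v_p(x)} = 2^{-2} = 1/4.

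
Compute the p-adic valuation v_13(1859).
v_13(1859) = 2

v_13(n) is the largest exponent k such that 13^k divides n. Factor out: 1859 = 13^2 · 11. (Sign doesn't affect v_p.) So v_13(1859) = 2.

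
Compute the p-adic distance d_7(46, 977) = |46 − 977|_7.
d_7(46, 977) = 1/49

Step 1 — x − y = 46 − 977 = -931. Step 2 — v_7(-931) = 2 (factor: -931 = −(7^2 · 19); the sign does not affect v_p). Step 3 — |x − y|_7 = 7^{-2} = 1/49.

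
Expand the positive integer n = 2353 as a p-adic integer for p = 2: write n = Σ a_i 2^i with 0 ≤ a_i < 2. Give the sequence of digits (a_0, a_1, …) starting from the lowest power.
(a_0, a_1, …) = (1, 0, 0, 0, 1, 1, 0, 0, 1, 0, 0, 1)

Repeated division by 2 gives the digits low-to-high: 2353 = 1 + 1·2^4 + 1·2^5 + 1·2^8 + 1·2^11. Digit sequence: (1, 0, 0, 0, 1, 1, 0, 0, 1, 0, 0, 1).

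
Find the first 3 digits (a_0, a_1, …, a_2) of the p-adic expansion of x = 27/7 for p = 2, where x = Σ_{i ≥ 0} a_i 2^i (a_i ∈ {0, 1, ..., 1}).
(a_0, …, a_2) = (1, 0, 1)

v_2(27/7) = 0 (numerator and denominator both coprime to 2), so x ∈ ℤ_2^×. Compute digits iteratively via a_i = x_i mod 2, x_{i+1} = (x_i − a_i)/2, with x_0 = x:
  x_0 = 27/7;  a_0 = 1;  x_1 = (x_0 − 1)/2 = 10/7
  x_1 = 10/7;  a_1 = 0;  x_2 = (x_1 − 0)/2 = 5/7
  x_2 = 5/7;  a_2 = 1;  x_3 = (x_2 − 1)/2 = -1/7
Digits: (1, 0, 1).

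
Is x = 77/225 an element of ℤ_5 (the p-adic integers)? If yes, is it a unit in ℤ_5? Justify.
x ∉ ℤ_5 (v_5(x) = -2 < 0)

ℤ_5 = {x ∈ ℚ_5 : v_5(x) ≥ 0} and ℤ_5^× = {x ∈ ℤ_5 : v_5(x) = 0}. Here v_5(77/225) = v_5(num) − v_5(den) = -2; compare against these criteria.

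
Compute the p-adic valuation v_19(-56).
v_19(-56) = 0

v_19(n) is the largest exponent k such that 19^k divides n. Factor out: -56 = -19^0 · 56. (Sign doesn't affect v_p.) So v_19(-56) = 0.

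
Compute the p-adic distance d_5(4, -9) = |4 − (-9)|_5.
d_5(4, -9) = 1

Step 1 — x − y = 4 − (-9) = 13. Step 2 — v_5(13) = 0 (factor: 13 = (5^0 · 13); the sign does not affect v_p). Step 3 — |x − y|_5 = 5^{0} = 1.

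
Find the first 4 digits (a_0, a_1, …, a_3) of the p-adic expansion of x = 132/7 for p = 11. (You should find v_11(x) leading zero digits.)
(a_0, …, a_3) = (0, 8, 1, 3)

v_11(132/7) = 1, so a_0 = ... = a_0 = 0. Factor out: x = 11^1 · u with u = 12/7 a unit in ℤ_11. Expand u iteratively via a_{v+i} = u_i mod 11, u_{i+1} = (u_i − a_{v+i})/11:
  u_0 = 12/7;  a_1 = 8;  u_1 = (u_0 − 8)/11 = -4/7
  u_1 = -4/7;  a_2 = 1;  u_2 = (u_1 − 1)/11 = -1/7
  u_2 = -1/7;  a_3 = 3;  u_3 = (u_2 − 3)/11 = -2/7
Digits: (0, 8, 1, 3).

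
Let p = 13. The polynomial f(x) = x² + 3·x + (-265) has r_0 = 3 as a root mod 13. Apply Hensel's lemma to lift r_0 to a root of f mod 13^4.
r_3 = 25925 (mod 28561)

Hensel: r_{i+1} = r_i − f(r_i)·(f′(r_i))^{-1} mod 13^{i+2}, f′(x) = 2x + 3. Iterate:
  r_0 = 3 (mod 13)
  r_1 = 68 (mod 169)
  r_2 = 1758 (mod 2197)
  r_3 = 25925 (mod 28561)
Final: r = 25925 satisfies f(r) ≡ 0 mod 13^4.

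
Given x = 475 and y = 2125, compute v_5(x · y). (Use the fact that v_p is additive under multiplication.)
v_5(1009375) = 5

v_p(x) = 2 (factor: 475 = 5^2 · 19); v_p(y) = 3 (factor: 2125 = 5^3 · 17). Additivity: v_p(xy) = v_p(x) + v_p(y) = 2 + 3 = 5. (Direct check: xy = 1009375 = 5^5 · (323).)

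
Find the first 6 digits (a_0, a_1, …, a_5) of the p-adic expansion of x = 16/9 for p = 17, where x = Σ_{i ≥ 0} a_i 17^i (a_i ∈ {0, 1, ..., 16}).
(a_0, …, a_5) = (15, 3, 13, 3, 13, 3)

v_17(16/9) = 0 (numerator and denominator both coprime to 17), so x ∈ ℤ_17^×. Compute digits iteratively via a_i = x_i mod 17, x_{i+1} = (x_i − a_i)/17, with x_0 = x:
  x_0 = 16/9;  a_0 = 15;  x_1 = (x_0 − 15)/17 = -7/9
  x_1 = -7/9;  a_1 = 3;  x_2 = (x_1 − 3)/17 = -2/9
  x_2 = -2/9;  a_2 = 13;  x_3 = (x_2 − 13)/17 = -7/9
  x_3 = -7/9;  a_3 = 3;  x_4 = (x_3 − 3)/17 = -2/9
  x_4 = -2/9;  a_4 = 13;  x_5 = (x_4 − 13)/17 = -7/9
  x_5 = -7/9;  a_5 = 3;  x_6 = (x_5 − 3)/17 = -2/9
Digits: (15, 3, 13, 3, 13, 3).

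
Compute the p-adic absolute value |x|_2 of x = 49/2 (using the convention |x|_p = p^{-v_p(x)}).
|49/2|_2 = 2

Step 1 — compute v_2(x) by factoring powers of 2 out of the numerator and denominator: v_2(49/2) = -1. Step 2 — apply |x|_p = p^{-v_p(x)} = 2^{1} = 2.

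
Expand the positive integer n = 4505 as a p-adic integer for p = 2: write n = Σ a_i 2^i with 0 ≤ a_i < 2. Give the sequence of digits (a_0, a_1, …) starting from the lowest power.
(a_0, a_1, …) = (1, 0, 0, 1, 1, 0, 0, 1, 1, 0, 0, 0, 1)

Repeated division by 2 gives the digits low-to-high: 4505 = 1 + 1·2^3 + 1·2^4 + 1·2^7 + 1·2^8 + 1·2^12. Digit sequence: (1, 0, 0, 1, 1, 0, 0, 1, 1, 0, 0, 0, 1).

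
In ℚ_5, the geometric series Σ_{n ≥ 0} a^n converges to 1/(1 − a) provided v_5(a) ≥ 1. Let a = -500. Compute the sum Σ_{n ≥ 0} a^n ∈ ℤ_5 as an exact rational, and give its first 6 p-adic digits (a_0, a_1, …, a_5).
Σ a^n = 1/(1 − a) = 1/501;  first 6 digits = (1, 0, 0, 1, 4, 4)

v_5(a) = 3 ≥ 1, so the series converges in ℤ_5 to 1/(1 − a) = 1/(1 − (-500)) = 1/501. Expand this rational in ℤ_5: compute digits iteratively via d_i = x_i mod 5, x_{i+1} = (x_i − d_i)/5. The first 6 digits are (1, 0, 0, 1, 4, 4).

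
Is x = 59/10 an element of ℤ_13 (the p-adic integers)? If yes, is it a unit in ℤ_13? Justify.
x ∈ ℤ_13^× (unit); v_13(x) = 0

ℤ_13 = {x ∈ ℚ_13 : v_13(x) ≥ 0} and ℤ_13^× = {x ∈ ℤ_13 : v_13(x) = 0}. Here v_13(59/10) = v_13(num) − v_13(den) = 0; compare against these criteria.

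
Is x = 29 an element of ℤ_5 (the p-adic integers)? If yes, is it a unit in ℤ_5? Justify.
x ∈ ℤ_5^× (unit); v_5(x) = 0

ℤ_5 = {x ∈ ℚ_5 : v_5(x) ≥ 0} and ℤ_5^× = {x ∈ ℤ_5 : v_5(x) = 0}. Here v_5(29) = v_5(num) − v_5(den) = 0; compare against these criteria.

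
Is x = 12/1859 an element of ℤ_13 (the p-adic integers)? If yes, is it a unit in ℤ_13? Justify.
x ∉ ℤ_13 (v_13(x) = -2 < 0)

ℤ_13 = {x ∈ ℚ_13 : v_13(x) ≥ 0} and ℤ_13^× = {x ∈ ℤ_13 : v_13(x) = 0}. Here v_13(12/1859) = v_13(num) − v_13(den) = -2; compare against these criteria.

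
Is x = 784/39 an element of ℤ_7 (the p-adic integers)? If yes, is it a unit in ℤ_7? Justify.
x ∈ ℤ_7 but not a unit; v_7(x) = 2 > 0

ℤ_7 = {x ∈ ℚ_7 : v_7(x) ≥ 0} and ℤ_7^× = {x ∈ ℤ_7 : v_7(x) = 0}. Here v_7(784/39) = v_7(num) − v_7(den) = 2; compare against these criteria.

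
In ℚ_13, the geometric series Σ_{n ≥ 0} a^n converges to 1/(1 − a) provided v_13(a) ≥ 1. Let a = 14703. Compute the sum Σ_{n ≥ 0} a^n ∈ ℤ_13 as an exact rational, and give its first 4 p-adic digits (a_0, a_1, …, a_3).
Σ a^n = 1/(1 − a) = -1/14702;  first 4 digits = (1, 0, 9, 6)

v_13(a) = 2 ≥ 1, so the series converges in ℤ_13 to 1/(1 − a) = 1/(1 − 14703) = -1/14702. Expand this rational in ℤ_13: compute digits iteratively via d_i = x_i mod 13, x_{i+1} = (x_i − d_i)/13. The first 4 digits are (1, 0, 9, 6).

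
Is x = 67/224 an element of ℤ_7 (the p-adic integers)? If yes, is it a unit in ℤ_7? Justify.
x ∉ ℤ_7 (v_7(x) = -1 < 0)

ℤ_7 = {x ∈ ℚ_7 : v_7(x) ≥ 0} and ℤ_7^× = {x ∈ ℤ_7 : v_7(x) = 0}. Here v_7(67/224) = v_7(num) − v_7(den) = -1; compare against these criteria.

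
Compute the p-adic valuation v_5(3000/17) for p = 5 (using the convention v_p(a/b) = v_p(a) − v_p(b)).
v_5(3000/17) = 3

Factor powers of 5 from the numerator and denominator of the reduced fraction: 3000 = 5^3 · 24 and 17 = 5^0 · 17. Apply v_p(a/b) = v_p(a) − v_p(b): v_5(3000/17) = 3 − 0 = 3.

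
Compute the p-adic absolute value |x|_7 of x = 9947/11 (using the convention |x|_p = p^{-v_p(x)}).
|9947/11|_7 = 1/343

Step 1 — compute v_7(x) by factoring powers of 7 out of the numerator and denominator: v_7(9947/11) = 3. Step 2 — apply |x|_p = p^{-v_p(x)} = 7^{-3} = 1/343.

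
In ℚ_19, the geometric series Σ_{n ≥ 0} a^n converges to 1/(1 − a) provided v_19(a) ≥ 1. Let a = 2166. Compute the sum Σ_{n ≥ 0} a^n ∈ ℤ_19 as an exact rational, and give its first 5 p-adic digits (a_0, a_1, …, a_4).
Σ a^n = 1/(1 − a) = -1/2165;  first 5 digits = (1, 0, 6, 0, 17)

v_19(a) = 2 ≥ 1, so the series converges in ℤ_19 to 1/(1 − a) = 1/(1 − 2166) = -1/2165. Expand this rational in ℤ_19: compute digits iteratively via d_i = x_i mod 19, x_{i+1} = (x_i − d_i)/19. The first 5 digits are (1, 0, 6, 0, 17).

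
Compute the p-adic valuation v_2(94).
v_2(94) = 1

v_2(n) is the largest exponent k such that 2^k divides n. Factor out: 94 = 2^1 · 47. (Sign doesn't affect v_p.) So v_2(94) = 1.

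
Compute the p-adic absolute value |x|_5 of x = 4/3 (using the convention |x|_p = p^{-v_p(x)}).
|4/3|_5 = 1

Step 1 — compute v_5(x) by factoring powers of 5 out of the numerator and denominator: v_5(4/3) = 0. Step 2 — apply |x|_p = p^{-v_p(x)} = 5^{0} = 1.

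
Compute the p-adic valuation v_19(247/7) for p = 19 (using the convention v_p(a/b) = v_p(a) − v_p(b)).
v_19(247/7) = 1

Factor powers of 19 from the numerator and denominator of the reduced fraction: 247 = 19^1 · 13 and 7 = 19^0 · 7. Apply v_p(a/b) = v_p(a) − v_p(b): v_19(247/7) = 1 − 0 = 1.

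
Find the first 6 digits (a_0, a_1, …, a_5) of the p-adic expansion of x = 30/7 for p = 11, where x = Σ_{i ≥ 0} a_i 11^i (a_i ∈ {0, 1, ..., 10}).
(a_0, …, a_5) = (9, 9, 7, 4, 9, 7)

v_11(30/7) = 0 (numerator and denominator both coprime to 11), so x ∈ ℤ_11^×. Compute digits iteratively via a_i = x_i mod 11, x_{i+1} = (x_i − a_i)/11, with x_0 = x:
  x_0 = 30/7;  a_0 = 9;  x_1 = (x_0 − 9)/11 = -3/7
  x_1 = -3/7;  a_1 = 9;  x_2 = (x_1 − 9)/11 = -6/7
  x_2 = -6/7;  a_2 = 7;  x_3 = (x_2 − 7)/11 = -5/7
  x_3 = -5/7;  a_3 = 4;  x_4 = (x_3 − 4)/11 = -3/7
  x_4 = -3/7;  a_4 = 9;  x_5 = (x_4 − 9)/11 = -6/7
  x_5 = -6/7;  a_5 = 7;  x_6 = (x_5 − 7)/11 = -5/7
Digits: (9, 9, 7, 4, 9, 7).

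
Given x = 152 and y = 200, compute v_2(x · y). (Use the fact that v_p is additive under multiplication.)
v_2(30400) = 6

v_p(x) = 3 (factor: 152 = 2^3 · 19); v_p(y) = 3 (factor: 200 = 2^3 · 25). Additivity: v_p(xy) = v_p(x) + v_p(y) = 3 + 3 = 6. (Direct check: xy = 30400 = 2^6 · (475).)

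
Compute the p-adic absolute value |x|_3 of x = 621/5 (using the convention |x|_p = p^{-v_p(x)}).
|621/5|_3 = 1/27

Step 1 — compute v_3(x) by factoring powers of 3 out of the numerator and denominator: v_3(621/5) = 3. Step 2 — apply |x|_p = p^{-v_p(x)} = 3^{-3} = 1/27.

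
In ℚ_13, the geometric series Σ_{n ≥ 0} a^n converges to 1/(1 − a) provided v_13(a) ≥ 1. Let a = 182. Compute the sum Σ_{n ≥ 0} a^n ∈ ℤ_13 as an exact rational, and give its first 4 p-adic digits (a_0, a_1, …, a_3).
Σ a^n = 1/(1 − a) = -1/181;  first 4 digits = (1, 1, 2, 3)

v_13(a) = 1 ≥ 1, so the series converges in ℤ_13 to 1/(1 − a) = 1/(1 − 182) = -1/181. Expand this rational in ℤ_13: compute digits iteratively via d_i = x_i mod 13, x_{i+1} = (x_i − d_i)/13. The first 4 digits are (1, 1, 2, 3).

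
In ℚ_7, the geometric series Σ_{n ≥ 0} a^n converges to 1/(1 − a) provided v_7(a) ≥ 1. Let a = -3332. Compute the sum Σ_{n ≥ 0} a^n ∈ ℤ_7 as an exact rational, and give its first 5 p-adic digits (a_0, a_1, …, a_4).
Σ a^n = 1/(1 − a) = 1/3333;  first 5 digits = (1, 0, 2, 4, 2)

v_7(a) = 2 ≥ 1, so the series converges in ℤ_7 to 1/(1 − a) = 1/(1 − (-3332)) = 1/3333. Expand this rational in ℤ_7: compute digits iteratively via d_i = x_i mod 7, x_{i+1} = (x_i − d_i)/7. The first 5 digits are (1, 0, 2, 4, 2).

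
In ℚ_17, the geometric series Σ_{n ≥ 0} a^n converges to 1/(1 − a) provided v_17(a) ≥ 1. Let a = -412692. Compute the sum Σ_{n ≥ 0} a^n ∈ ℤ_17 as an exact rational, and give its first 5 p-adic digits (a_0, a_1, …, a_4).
Σ a^n = 1/(1 − a) = 1/412693;  first 5 digits = (1, 0, 0, 1, 12)

v_17(a) = 3 ≥ 1, so the series converges in ℤ_17 to 1/(1 − a) = 1/(1 − (-412692)) = 1/412693. Expand this rational in ℤ_17: compute digits iteratively via d_i = x_i mod 17, x_{i+1} = (x_i − d_i)/17. The first 5 digits are (1, 0, 0, 1, 12).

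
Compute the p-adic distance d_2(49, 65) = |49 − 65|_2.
d_2(49, 65) = 1/16

Step 1 — x − y = 49 − 65 = -16. Step 2 — v_2(-16) = 4 (factor: -16 = −(2^4 · 1); the sign does not affect v_p). Step 3 — |x − y|_2 = 2^{-4} = 1/16.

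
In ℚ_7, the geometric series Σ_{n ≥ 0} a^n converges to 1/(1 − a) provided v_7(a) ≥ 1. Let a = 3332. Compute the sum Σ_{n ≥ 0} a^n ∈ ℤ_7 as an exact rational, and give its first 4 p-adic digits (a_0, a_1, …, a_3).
Σ a^n = 1/(1 − a) = -1/3331;  first 4 digits = (1, 0, 5, 2)

v_7(a) = 2 ≥ 1, so the series converges in ℤ_7 to 1/(1 − a) = 1/(1 − 3332) = -1/3331. Expand this rational in ℤ_7: compute digits iteratively via d_i = x_i mod 7, x_{i+1} = (x_i − d_i)/7. The first 4 digits are (1, 0, 5, 2).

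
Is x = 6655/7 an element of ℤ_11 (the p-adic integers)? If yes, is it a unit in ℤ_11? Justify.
x ∈ ℤ_11 but not a unit; v_11(x) = 3 > 0

ℤ_11 = {x ∈ ℚ_11 : v_11(x) ≥ 0} and ℤ_11^× = {x ∈ ℤ_11 : v_11(x) = 0}. Here v_11(6655/7) = v_11(num) − v_11(den) = 3; compare against these criteria.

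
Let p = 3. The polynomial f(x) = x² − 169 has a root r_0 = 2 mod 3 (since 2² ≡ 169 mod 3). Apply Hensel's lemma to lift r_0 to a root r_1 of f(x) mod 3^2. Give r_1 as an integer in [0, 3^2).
r_1 = 5 (mod 9)

Hensel's recurrence: r_{i+1} = r_i − f(r_i)·(f′(r_i))^{-1} mod 3^{i+2}, with f′(x) = 2x. Iterate:
  r_0 = 2 (mod 3)
  r_1 = 5 (mod 9)
Final: r_1 = 5, and one checks f(r_1) ≡ 0 mod 3^2.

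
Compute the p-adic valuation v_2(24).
v_2(24) = 3

v_2(n) is the largest exponent k such that 2^k divides n. Factor out: 24 = 2^3 · 3. (Sign doesn't affect v_p.) So v_2(24) = 3.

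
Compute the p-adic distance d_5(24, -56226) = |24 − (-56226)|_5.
d_5(24, -56226) = 1/3125

Step 1 — x − y = 24 − (-56226) = 56250. Step 2 — v_5(56250) = 5 (factor: 56250 = (5^5 · 18); the sign does not affect v_p). Step 3 — |x − y|_5 = 5^{-5} = 1/3125.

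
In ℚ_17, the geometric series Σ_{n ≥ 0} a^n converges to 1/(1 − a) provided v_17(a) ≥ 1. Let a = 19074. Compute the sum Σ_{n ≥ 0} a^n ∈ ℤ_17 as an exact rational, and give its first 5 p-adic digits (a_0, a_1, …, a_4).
Σ a^n = 1/(1 − a) = -1/19073;  first 5 digits = (1, 0, 15, 3, 4)

v_17(a) = 2 ≥ 1, so the series converges in ℤ_17 to 1/(1 − a) = 1/(1 − 19074) = -1/19073. Expand this rational in ℤ_17: compute digits iteratively via d_i = x_i mod 17, x_{i+1} = (x_i − d_i)/17. The first 5 digits are (1, 0, 15, 3, 4).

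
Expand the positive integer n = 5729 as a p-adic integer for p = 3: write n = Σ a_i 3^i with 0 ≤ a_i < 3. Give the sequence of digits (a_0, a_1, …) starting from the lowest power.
(a_0, a_1, …) = (2, 1, 0, 2, 1, 2, 1, 2)

Repeated division by 3 gives the digits low-to-high: 5729 = 2 + 1·3^1 + 2·3^3 + 1·3^4 + 2·3^5 + 1·3^6 + 2·3^7. Digit sequence: (2, 1, 0, 2, 1, 2, 1, 2).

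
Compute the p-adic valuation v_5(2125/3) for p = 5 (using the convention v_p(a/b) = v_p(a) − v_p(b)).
v_5(2125/3) = 3

Factor powers of 5 from the numerator and denominator of the reduced fraction: 2125 = 5^3 · 17 and 3 = 5^0 · 3. Apply v_p(a/b) = v_p(a) − v_p(b): v_5(2125/3) = 3 − 0 = 3.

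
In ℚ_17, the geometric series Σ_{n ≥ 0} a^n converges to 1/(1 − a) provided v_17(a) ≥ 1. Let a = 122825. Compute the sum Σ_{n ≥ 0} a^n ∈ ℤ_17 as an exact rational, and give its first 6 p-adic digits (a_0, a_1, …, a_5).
Σ a^n = 1/(1 − a) = -1/122824;  first 6 digits = (1, 0, 0, 8, 1, 0)

v_17(a) = 3 ≥ 1, so the series converges in ℤ_17 to 1/(1 − a) = 1/(1 − 122825) = -1/122824. Expand this rational in ℤ_17: compute digits iteratively via d_i = x_i mod 17, x_{i+1} = (x_i − d_i)/17. The first 6 digits are (1, 0, 0, 8, 1, 0).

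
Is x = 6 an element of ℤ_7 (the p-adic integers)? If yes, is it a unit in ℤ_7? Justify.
x ∈ ℤ_7^× (unit); v_7(x) = 0

ℤ_7 = {x ∈ ℚ_7 : v_7(x) ≥ 0} and ℤ_7^× = {x ∈ ℤ_7 : v_7(x) = 0}. Here v_7(6) = v_7(num) − v_7(den) = 0; compare against these criteria.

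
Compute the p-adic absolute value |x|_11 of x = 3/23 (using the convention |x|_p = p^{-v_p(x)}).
|3/23|_11 = 1

Step 1 — compute v_11(x) by factoring powers of 11 out of the numerator and denominator: v_11(3/23) = 0. Step 2 — apply |x|_p = p^{-v_p(x)} = 11^{0} = 1.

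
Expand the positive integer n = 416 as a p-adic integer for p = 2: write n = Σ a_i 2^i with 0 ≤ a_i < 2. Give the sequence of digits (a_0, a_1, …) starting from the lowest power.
(a_0, a_1, …) = (0, 0, 0, 0, 0, 1, 0, 1, 1)

Repeated division by 2 gives the digits low-to-high: 416 = 1·2^5 + 1·2^7 + 1·2^8. Digit sequence: (0, 0, 0, 0, 0, 1, 0, 1, 1).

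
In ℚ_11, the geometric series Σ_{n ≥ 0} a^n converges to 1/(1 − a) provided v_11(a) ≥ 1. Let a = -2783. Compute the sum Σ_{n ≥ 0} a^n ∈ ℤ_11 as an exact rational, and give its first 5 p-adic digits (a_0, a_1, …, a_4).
Σ a^n = 1/(1 − a) = 1/2784;  first 5 digits = (1, 0, 10, 8, 0)

v_11(a) = 2 ≥ 1, so the series converges in ℤ_11 to 1/(1 − a) = 1/(1 − (-2783)) = 1/2784. Expand this rational in ℤ_11: compute digits iteratively via d_i = x_i mod 11, x_{i+1} = (x_i − d_i)/11. The first 5 digits are (1, 0, 10, 8, 0).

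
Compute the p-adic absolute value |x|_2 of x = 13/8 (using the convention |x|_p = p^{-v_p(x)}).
|13/8|_2 = 8

Step 1 — compute v_2(x) by factoring powers of 2 out of the numerator and denominator: v_2(13/8) = -3. Step 2 — apply |x|_p = p^{-v_p(x)} = 2^{3} = 8.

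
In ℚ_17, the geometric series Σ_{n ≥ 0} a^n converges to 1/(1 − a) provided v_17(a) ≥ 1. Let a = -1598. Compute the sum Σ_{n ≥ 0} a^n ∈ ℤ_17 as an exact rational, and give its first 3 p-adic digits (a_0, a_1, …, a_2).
Σ a^n = 1/(1 − a) = 1/1599;  first 3 digits = (1, 8, 7)

v_17(a) = 1 ≥ 1, so the series converges in ℤ_17 to 1/(1 − a) = 1/(1 − (-1598)) = 1/1599. Expand this rational in ℤ_17: compute digits iteratively via d_i = x_i mod 17, x_{i+1} = (x_i − d_i)/17. The first 3 digits are (1, 8, 7).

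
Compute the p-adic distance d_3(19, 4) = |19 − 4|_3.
d_3(19, 4) = 1/3

Step 1 — x − y = 19 − 4 = 15. Step 2 — v_3(15) = 1 (factor: 15 = (3^1 · 5); the sign does not affect v_p). Step 3 — |x − y|_3 = 3^{-1} = 1/3.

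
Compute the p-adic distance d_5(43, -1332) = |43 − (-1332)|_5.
d_5(43, -1332) = 1/125

Step 1 — x − y = 43 − (-1332) = 1375. Step 2 — v_5(1375) = 3 (factor: 1375 = (5^3 · 11); the sign does not affect v_p). Step 3 — |x − y|_5 = 5^{-3} = 1/125.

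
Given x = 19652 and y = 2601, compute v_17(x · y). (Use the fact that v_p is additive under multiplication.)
v_17(51114852) = 5

v_p(x) = 3 (factor: 19652 = 17^3 · 4); v_p(y) = 2 (factor: 2601 = 17^2 · 9). Additivity: v_p(xy) = v_p(x) + v_p(y) = 3 + 2 = 5. (Direct check: xy = 51114852 = 17^5 · (36).)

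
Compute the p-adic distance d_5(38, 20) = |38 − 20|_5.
d_5(38, 20) = 1

Step 1 — x − y = 38 − 20 = 18. Step 2 — v_5(18) = 0 (factor: 18 = (5^0 · 18); the sign does not affect v_p). Step 3 — |x − y|_5 = 5^{0} = 1.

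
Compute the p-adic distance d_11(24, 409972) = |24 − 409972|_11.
d_11(24, 409972) = 1/14641

Step 1 — x − y = 24 − 409972 = -409948. Step 2 — v_11(-409948) = 4 (factor: -409948 = −(11^4 · 28); the sign does not affect v_p). Step 3 — |x − y|_11 = 11^{-4} = 1/14641.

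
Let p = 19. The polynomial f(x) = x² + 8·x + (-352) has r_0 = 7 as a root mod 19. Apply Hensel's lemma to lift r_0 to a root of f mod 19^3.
r_2 = 2135 (mod 6859)

Hensel: r_{i+1} = r_i − f(r_i)·(f′(r_i))^{-1} mod 19^{i+2}, f′(x) = 2x + 8. Iterate:
  r_0 = 7 (mod 19)
  r_1 = 330 (mod 361)
  r_2 = 2135 (mod 6859)
Final: r = 2135 satisfies f(r) ≡ 0 mod 19^3.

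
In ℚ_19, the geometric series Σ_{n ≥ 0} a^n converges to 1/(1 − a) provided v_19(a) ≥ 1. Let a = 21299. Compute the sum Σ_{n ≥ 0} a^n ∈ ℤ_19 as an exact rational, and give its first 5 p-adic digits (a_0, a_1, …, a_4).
Σ a^n = 1/(1 − a) = -1/21298;  first 5 digits = (1, 0, 2, 3, 4)

v_19(a) = 2 ≥ 1, so the series converges in ℤ_19 to 1/(1 − a) = 1/(1 − 21299) = -1/21298. Expand this rational in ℤ_19: compute digits iteratively via d_i = x_i mod 19, x_{i+1} = (x_i − d_i)/19. The first 5 digits are (1, 0, 2, 3, 4).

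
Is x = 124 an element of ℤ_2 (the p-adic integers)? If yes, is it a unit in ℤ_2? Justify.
x ∈ ℤ_2 but not a unit; v_2(x) = 2 > 0

ℤ_2 = {x ∈ ℚ_2 : v_2(x) ≥ 0} and ℤ_2^× = {x ∈ ℤ_2 : v_2(x) = 0}. Here v_2(124) = v_2(num) − v_2(den) = 2; compare against these criteria.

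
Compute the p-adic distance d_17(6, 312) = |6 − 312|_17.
d_17(6, 312) = 1/17

Step 1 — x − y = 6 − 312 = -306. Step 2 — v_17(-306) = 1 (factor: -306 = −(17^1 · 18); the sign does not affect v_p). Step 3 — |x − y|_17 = 17^{-1} = 1/17.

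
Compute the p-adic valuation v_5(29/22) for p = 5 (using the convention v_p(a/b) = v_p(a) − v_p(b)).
v_5(29/22) = 0

Factor powers of 5 from the numerator and denominator of the reduced fraction: 29 = 5^0 · 29 and 22 = 5^0 · 22. Apply v_p(a/b) = v_p(a) − v_p(b): v_5(29/22) = 0 − 0 = 0.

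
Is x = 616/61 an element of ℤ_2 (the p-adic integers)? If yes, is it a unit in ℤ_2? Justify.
x ∈ ℤ_2 but not a unit; v_2(x) = 3 > 0

ℤ_2 = {x ∈ ℚ_2 : v_2(x) ≥ 0} and ℤ_2^× = {x ∈ ℤ_2 : v_2(x) = 0}. Here v_2(616/61) = v_2(num) − v_2(den) = 3; compare against these criteria.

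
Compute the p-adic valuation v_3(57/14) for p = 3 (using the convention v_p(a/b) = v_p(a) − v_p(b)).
v_3(57/14) = 1

Factor powers of 3 from the numerator and denominator of the reduced fraction: 57 = 3^1 · 19 and 14 = 3^0 · 14. Apply v_p(a/b) = v_p(a) − v_p(b): v_3(57/14) = 1 − 0 = 1.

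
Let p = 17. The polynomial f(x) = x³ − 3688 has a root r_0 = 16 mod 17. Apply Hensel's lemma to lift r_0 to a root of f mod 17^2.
r_1 = 169 (mod 289)

Hensel: r_{i+1} = r_i − f(r_i)/f′(r_i) mod 17^{i+2}, where f′(x) = 3x². Iterate:
  r_0 = 16 (mod 17)
  r_1 = 169 (mod 289)
Final: r = 169 with f(r) ≡ 0 mod 17^2.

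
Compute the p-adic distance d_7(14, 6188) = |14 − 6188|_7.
d_7(14, 6188) = 1/343

Step 1 — x − y = 14 − 6188 = -6174. Step 2 — v_7(-6174) = 3 (factor: -6174 = −(7^3 · 18); the sign does not affect v_p). Step 3 — |x − y|_7 = 7^{-3} = 1/343.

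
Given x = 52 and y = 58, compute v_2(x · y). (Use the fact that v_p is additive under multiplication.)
v_2(3016) = 3

v_p(x) = 2 (factor: 52 = 2^2 · 13); v_p(y) = 1 (factor: 58 = 2^1 · 29). Additivity: v_p(xy) = v_p(x) + v_p(y) = 2 + 1 = 3. (Direct check: xy = 3016 = 2^3 · (377).)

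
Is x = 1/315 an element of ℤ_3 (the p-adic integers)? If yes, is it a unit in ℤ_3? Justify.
x ∉ ℤ_3 (v_3(x) = -2 < 0)

ℤ_3 = {x ∈ ℚ_3 : v_3(x) ≥ 0} and ℤ_3^× = {x ∈ ℤ_3 : v_3(x) = 0}. Here v_3(1/315) = v_3(num) − v_3(den) = -2; compare against these criteria.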